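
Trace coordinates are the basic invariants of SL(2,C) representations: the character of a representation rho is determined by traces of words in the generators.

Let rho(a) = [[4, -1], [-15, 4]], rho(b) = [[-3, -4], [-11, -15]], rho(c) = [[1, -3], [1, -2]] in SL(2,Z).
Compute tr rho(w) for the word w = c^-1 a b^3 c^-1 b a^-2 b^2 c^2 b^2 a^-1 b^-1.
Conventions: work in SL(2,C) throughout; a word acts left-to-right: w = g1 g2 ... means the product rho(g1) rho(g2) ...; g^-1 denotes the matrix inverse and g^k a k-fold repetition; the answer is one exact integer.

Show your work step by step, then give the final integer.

90439381917650

rho(c^-1) = [[-2, 3], [-1, 1]]
... * rho(a) = [[4, -1], [-15, 4]]  ->  [[-53, 14], [-19, 5]]
... * rho(b) = [[-3, -4], [-11, -15]]  ->  [[5, 2], [2, 1]]
... * rho(b) = [[-3, -4], [-11, -15]]  ->  [[-37, -50], [-17, -23]]
... * rho(b) = [[-3, -4], [-11, -15]]  ->  [[661, 898], [304, 413]]
... * rho(c^-1) = [[-2, 3], [-1, 1]]  ->  [[-2220, 2881], [-1021, 1325]]
... * rho(b) = [[-3, -4], [-11, -15]]  ->  [[-25031, -34335], [-11512, -15791]]
... * rho(a^-1) = [[4, 1], [15, 4]]  ->  [[-615149, -162371], [-282913, -74676]]
... * rho(a^-1) = [[4, 1], [15, 4]]  ->  [[-4896161, -1264633], [-2251792, -581617]]
... * rho(b) = [[-3, -4], [-11, -15]]  ->  [[28599446, 38554139], [13153163, 17731423]]
... * rho(b) = [[-3, -4], [-11, -15]]  ->  [[-509893867, -692709869], [-234505142, -318583997]]
... * rho(c) = [[1, -3], [1, -2]]  ->  [[-1202603736, 2915101339], [-553089139, 1340683420]]
... * rho(c) = [[1, -3], [1, -2]]  ->  [[1712497603, -2222391470], [787594281, -1022099423]]
... * rho(b) = [[-3, -4], [-11, -15]]  ->  [[19308813361, 26485881638], [8880310810, 12181114221]]
... * rho(b) = [[-3, -4], [-11, -15]]  ->  [[-349271138101, -474523478014], [-160633188861, -218237956555]]
... * rho(a^-1) = [[4, 1], [15, 4]]  ->  [[-8514936722614, -2247365050157], [-3916102103769, -1033585015081]]
... * rho(b^-1) = [[-15, 4], [11, -3]]  ->  [[103003035287483, -27317651739985], [47372096390644, -12563653369833]]
tr = 103003035287483 + -12563653369833 = 90439381917650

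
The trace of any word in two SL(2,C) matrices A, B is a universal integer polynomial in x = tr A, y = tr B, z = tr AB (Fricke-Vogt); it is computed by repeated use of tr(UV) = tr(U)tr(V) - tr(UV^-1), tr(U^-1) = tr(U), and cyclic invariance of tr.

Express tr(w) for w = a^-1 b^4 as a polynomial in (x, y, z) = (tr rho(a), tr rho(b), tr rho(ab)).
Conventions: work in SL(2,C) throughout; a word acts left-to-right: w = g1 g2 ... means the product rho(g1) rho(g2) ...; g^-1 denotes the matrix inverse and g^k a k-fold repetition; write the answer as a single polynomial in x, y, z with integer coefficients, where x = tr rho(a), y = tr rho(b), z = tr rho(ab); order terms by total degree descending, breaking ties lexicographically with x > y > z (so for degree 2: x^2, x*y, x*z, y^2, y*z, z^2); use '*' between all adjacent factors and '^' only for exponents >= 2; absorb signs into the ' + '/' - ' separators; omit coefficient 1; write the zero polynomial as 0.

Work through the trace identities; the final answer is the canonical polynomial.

tr(b^2) = tr(b) tr(b) - tr(1) = y^2 - 2
tr(b^3) = tr(b) tr(b^2) - tr(b) = y^3 - 3*y
tr(b^4) = tr(b) tr(b^3) - tr(b^2) = y^4 - 4*y^2 + 2
use: tr(a b^2) = tr(b) tr(a b) - tr(a) = y*z - x
tr(b^2 a b) = tr(b) tr(a b^2) - tr(a b) = y^2*z - x*y - z
tr(b^4 a) = tr(b) tr(b^2 a b) - tr(b^2 a) = y^3*z - x*y^2 - 2*y*z + x
tr(a^-1 b^4) = tr(b^4) tr(a) - tr(b^4 a) = x*y^4 - y^3*z - 3*x*y^2 + 2*y*z + x

x*y^4 - y^3*z - 3*x*y^2 + 2*y*z + x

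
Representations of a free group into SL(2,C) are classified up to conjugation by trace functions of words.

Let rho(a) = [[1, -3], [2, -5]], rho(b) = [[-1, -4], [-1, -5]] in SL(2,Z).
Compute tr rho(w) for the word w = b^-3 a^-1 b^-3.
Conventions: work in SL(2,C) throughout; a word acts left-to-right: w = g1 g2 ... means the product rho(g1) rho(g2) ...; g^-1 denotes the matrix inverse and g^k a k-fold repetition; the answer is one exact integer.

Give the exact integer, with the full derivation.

-126914

rho(b^-1) = [[-5, 4], [1, -1]]
... * rho(b^-1) = [[-5, 4], [1, -1]]  ->  [[29, -24], [-6, 5]]
... * rho(b^-1) = [[-5, 4], [1, -1]]  ->  [[-169, 140], [35, -29]]
... * rho(a^-1) = [[-5, 3], [-2, 1]]  ->  [[565, -367], [-117, 76]]
... * rho(b^-1) = [[-5, 4], [1, -1]]  ->  [[-3192, 2627], [661, -544]]
... * rho(b^-1) = [[-5, 4], [1, -1]]  ->  [[18587, -15395], [-3849, 3188]]
... * rho(b^-1) = [[-5, 4], [1, -1]]  ->  [[-108330, 89743], [22433, -18584]]
tr = -108330 + -18584 = -126914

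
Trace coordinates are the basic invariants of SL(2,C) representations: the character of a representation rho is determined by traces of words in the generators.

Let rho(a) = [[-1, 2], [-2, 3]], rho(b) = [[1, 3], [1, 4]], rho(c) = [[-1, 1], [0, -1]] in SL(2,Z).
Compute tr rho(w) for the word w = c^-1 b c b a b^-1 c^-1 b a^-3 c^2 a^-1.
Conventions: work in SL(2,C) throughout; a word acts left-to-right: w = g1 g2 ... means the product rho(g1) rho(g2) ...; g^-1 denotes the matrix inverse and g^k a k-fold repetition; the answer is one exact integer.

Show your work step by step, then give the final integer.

rho(c^-1) = [[-1, -1], [0, -1]]
... * rho(b) = [[1, 3], [1, 4]]  ->  [[-2, -7], [-1, -4]]
... * rho(c) = [[-1, 1], [0, -1]]  ->  [[2, 5], [1, 3]]
... * rho(b) = [[1, 3], [1, 4]]  ->  [[7, 26], [4, 15]]
... * rho(a) = [[-1, 2], [-2, 3]]  ->  [[-59, 92], [-34, 53]]
... * rho(b^-1) = [[4, -3], [-1, 1]]  ->  [[-328, 269], [-189, 155]]
... * rho(c^-1) = [[-1, -1], [0, -1]]  ->  [[328, 59], [189, 34]]
... * rho(b) = [[1, 3], [1, 4]]  ->  [[387, 1220], [223, 703]]
... * rho(a^-1) = [[3, -2], [2, -1]]  ->  [[3601, -1994], [2075, -1149]]
... * rho(a^-1) = [[3, -2], [2, -1]]  ->  [[6815, -5208], [3927, -3001]]
... * rho(a^-1) = [[3, -2], [2, -1]]  ->  [[10029, -8422], [5779, -4853]]
... * rho(c) = [[-1, 1], [0, -1]]  ->  [[-10029, 18451], [-5779, 10632]]
... * rho(c) = [[-1, 1], [0, -1]]  ->  [[10029, -28480], [5779, -16411]]
... * rho(a^-1) = [[3, -2], [2, -1]]  ->  [[-26873, 8422], [-15485, 4853]]
tr = -26873 + 4853 = -22020

-22020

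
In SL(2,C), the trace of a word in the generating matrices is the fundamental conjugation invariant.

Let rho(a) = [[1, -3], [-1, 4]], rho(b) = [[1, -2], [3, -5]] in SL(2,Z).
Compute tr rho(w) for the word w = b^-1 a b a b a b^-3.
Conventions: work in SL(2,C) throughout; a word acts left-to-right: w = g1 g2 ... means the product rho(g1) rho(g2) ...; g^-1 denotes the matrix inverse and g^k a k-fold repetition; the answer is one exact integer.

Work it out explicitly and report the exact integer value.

rho(b^-1) = [[-5, 2], [-3, 1]]
... * rho(a) = [[1, -3], [-1, 4]]  ->  [[-7, 23], [-4, 13]]
... * rho(b) = [[1, -2], [3, -5]]  ->  [[62, -101], [35, -57]]
... * rho(a) = [[1, -3], [-1, 4]]  ->  [[163, -590], [92, -333]]
... * rho(b) = [[1, -2], [3, -5]]  ->  [[-1607, 2624], [-907, 1481]]
... * rho(a) = [[1, -3], [-1, 4]]  ->  [[-4231, 15317], [-2388, 8645]]
... * rho(b^-1) = [[-5, 2], [-3, 1]]  ->  [[-24796, 6855], [-13995, 3869]]
... * rho(b^-1) = [[-5, 2], [-3, 1]]  ->  [[103415, -42737], [58368, -24121]]
... * rho(b^-1) = [[-5, 2], [-3, 1]]  ->  [[-388864, 164093], [-219477, 92615]]
tr = -388864 + 92615 = -296249

-296249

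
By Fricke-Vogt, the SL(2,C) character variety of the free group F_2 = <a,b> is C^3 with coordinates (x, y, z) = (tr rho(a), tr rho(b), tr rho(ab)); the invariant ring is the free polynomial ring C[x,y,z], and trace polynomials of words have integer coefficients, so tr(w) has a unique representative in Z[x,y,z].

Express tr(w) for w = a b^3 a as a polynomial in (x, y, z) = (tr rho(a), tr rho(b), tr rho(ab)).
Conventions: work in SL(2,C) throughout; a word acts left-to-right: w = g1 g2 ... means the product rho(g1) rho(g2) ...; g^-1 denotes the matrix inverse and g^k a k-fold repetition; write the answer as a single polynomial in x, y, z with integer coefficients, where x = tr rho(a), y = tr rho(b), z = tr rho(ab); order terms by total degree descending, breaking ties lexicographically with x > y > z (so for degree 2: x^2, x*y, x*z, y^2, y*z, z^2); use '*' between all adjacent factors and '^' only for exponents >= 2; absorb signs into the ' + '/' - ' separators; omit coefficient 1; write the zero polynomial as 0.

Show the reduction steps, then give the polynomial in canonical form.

use: tr(b^2 a) = tr(b)*tr(a b) - tr(a)  (reduce the b square) = y*z - x
apply: tr(b^2) = tr(b)*tr(b) - tr(1)  (reduce the b square) = y^2 - 2
tr(b a^2 b) = tr(a)*tr(b^2 a) - tr(b^2)  (reduce the a square) = x*y*z - x^2 - y^2 + 2
tr(b a^2) = tr(a)*tr(b a) - tr(b)  (reduce the a square) = x*z - y
tr(a b^3 a) = tr(b)*tr(b a^2 b) - tr(b a^2)  (reduce the b square) = x*y^2*z - x^2*y - y^3 - x*z + 3*y

x*y^2*z - x^2*y - y^3 - x*z + 3*y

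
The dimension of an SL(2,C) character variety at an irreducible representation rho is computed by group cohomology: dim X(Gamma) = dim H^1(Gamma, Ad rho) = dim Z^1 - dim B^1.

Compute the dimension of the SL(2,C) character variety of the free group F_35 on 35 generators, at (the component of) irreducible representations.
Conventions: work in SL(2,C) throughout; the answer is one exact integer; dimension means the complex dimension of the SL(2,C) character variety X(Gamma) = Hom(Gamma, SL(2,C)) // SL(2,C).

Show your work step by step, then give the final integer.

Here Gamma is free of rank 35 — no relator constrains a cocycle.
Z^1(Gamma, Ad rho) = (sl_2)^35: a cocycle is a free choice of one sl_2 vector per generator, so dim Z^1 = 3*35 = 105.
dim B^1 = 3: the coboundary map is injective because an irreducible image has centralizer 0 in sl_2.
Therefore dim X = 105 - 3 = 102.

102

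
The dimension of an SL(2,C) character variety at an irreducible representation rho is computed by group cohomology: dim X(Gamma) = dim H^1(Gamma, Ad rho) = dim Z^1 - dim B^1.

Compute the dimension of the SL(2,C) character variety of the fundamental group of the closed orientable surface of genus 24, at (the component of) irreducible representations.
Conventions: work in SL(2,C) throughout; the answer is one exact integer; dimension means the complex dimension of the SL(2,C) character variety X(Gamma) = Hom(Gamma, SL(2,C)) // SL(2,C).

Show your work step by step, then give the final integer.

The genus-24 surface group: 2g = 48 generators, one relator prod [a_i, b_i].
A cocycle assigns one sl_2 vector per generator subject to the relator condition d_2(z) = 0: dim of the unconstrained space is 3*2g = 144.
d_2 is surjective at irreducible rho (its cokernel H^2 is dual to H^0 = 0), so dim Z^1 = 144 - 3 = 141.
Coboundaries contribute dim B^1 = 3 (injective at irreducible rho).
dim X = dim H^1 = 141 - 3 = 138.

138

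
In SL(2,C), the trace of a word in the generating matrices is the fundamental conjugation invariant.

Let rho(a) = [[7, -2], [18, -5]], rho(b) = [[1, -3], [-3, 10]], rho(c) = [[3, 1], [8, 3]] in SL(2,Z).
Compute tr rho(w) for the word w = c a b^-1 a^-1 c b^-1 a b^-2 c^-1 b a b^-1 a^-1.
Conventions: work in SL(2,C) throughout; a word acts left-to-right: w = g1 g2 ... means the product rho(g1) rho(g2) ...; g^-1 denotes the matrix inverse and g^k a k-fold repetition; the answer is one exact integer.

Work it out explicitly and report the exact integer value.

-4290736810

rho(c) = [[3, 1], [8, 3]]
... * rho(a) = [[7, -2], [18, -5]]  ->  [[39, -11], [110, -31]]
... * rho(b^-1) = [[10, 3], [3, 1]]  ->  [[357, 106], [1007, 299]]
... * rho(a^-1) = [[-5, 2], [-18, 7]]  ->  [[-3693, 1456], [-10417, 4107]]
... * rho(c) = [[3, 1], [8, 3]]  ->  [[569, 675], [1605, 1904]]
... * rho(b^-1) = [[10, 3], [3, 1]]  ->  [[7715, 2382], [21762, 6719]]
... * rho(a) = [[7, -2], [18, -5]]  ->  [[96881, -27340], [273276, -77119]]
... * rho(b^-1) = [[10, 3], [3, 1]]  ->  [[886790, 263303], [2501403, 742709]]
... * rho(b^-1) = [[10, 3], [3, 1]]  ->  [[9657809, 2923673], [27242157, 8246918]]
... * rho(c^-1) = [[3, -1], [-8, 3]]  ->  [[5584043, -886790], [15751127, -2501403]]
... * rho(b) = [[1, -3], [-3, 10]]  ->  [[8244413, -25620029], [23255336, -72267411]]
... * rho(a) = [[7, -2], [18, -5]]  ->  [[-403449631, 111611319], [-1138026046, 314826383]]
... * rho(b^-1) = [[10, 3], [3, 1]]  ->  [[-3699662353, -1098737574], [-10435781311, -3099251755]]
... * rho(a^-1) = [[-5, 2], [-18, 7]]  ->  [[38275588097, -15090487724], [107965438145, -42566324907]]
tr = 38275588097 + -42566324907 = -4290736810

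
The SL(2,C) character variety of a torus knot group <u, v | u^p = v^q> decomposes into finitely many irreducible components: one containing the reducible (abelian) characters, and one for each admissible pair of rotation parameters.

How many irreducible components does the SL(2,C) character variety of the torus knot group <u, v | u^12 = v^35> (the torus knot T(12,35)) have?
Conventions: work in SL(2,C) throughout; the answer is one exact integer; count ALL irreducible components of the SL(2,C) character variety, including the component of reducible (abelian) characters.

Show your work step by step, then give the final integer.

188

For T(12,35): irreducibility forces the central element u^12 = v^35 to one of +I, -I.
This locks tr(u) to 2*cos(pi*alpha/12), alpha in 1..11, and tr(v) to 2*cos(pi*beta/35), beta in 1..34, on each component of irreducible characters.
u^12 = (-1)^alpha I and v^35 = (-1)^beta I must agree, so alpha and beta have equal parity.
count pairs: odd alpha (6 choices) x odd beta (17), plus even alpha (5) x even beta (17): 6*17 + 5*17 = 187.
That is 187 components of irreducible characters, and with the reducible (abelian) component the total is 188.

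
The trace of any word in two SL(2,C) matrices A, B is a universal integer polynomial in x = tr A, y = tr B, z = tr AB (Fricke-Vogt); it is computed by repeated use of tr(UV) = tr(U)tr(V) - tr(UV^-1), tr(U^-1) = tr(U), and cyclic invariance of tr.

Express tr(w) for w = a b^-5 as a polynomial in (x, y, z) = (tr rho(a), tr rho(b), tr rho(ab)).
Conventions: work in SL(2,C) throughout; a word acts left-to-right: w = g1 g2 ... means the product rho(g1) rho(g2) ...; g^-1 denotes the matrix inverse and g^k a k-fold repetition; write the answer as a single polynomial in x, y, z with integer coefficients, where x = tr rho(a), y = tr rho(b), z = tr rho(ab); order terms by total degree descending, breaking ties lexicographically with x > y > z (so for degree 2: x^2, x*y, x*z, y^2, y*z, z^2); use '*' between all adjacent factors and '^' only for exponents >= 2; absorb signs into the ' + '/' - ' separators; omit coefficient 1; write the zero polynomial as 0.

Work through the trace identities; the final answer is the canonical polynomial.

next, trace(a b^-1) = trace(a)*trace(b) - trace(a b) = x*y - z
and trace(b^-1 a b^-1) = trace(a b^-1)*trace(b) - trace(a) = x*y^2 - y*z - x
trace(b^-1 a b^-2) = trace(b^-1 a b^-1)*trace(b) - trace(b^-1 a) = x*y^3 - y^2*z - 2*x*y + z
next, trace(b^-3 a b^-1) = trace(b^-1 a b^-2)*trace(b) - trace(b^-1 a b^-1) = x*y^4 - y^3*z - 3*x*y^2 + 2*y*z + x
and trace(a b^-5) = trace(b^-3 a b^-1)*trace(b) - trace(b^-3 a) = x*y^5 - y^4*z - 4*x*y^3 + 3*y^2*z + 3*x*y - z

x*y^5 - y^4*z - 4*x*y^3 + 3*y^2*z + 3*x*y - z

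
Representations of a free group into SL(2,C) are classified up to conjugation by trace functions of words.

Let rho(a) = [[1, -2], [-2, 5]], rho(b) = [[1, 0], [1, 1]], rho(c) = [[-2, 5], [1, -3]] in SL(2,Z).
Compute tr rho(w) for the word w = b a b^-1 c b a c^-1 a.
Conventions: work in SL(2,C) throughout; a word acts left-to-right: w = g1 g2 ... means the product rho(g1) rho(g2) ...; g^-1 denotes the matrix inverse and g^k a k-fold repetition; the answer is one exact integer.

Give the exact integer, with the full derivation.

rho(b) = [[1, 0], [1, 1]]
... * rho(a) = [[1, -2], [-2, 5]]  ->  [[1, -2], [-1, 3]]
... * rho(b^-1) = [[1, 0], [-1, 1]]  ->  [[3, -2], [-4, 3]]
... * rho(c) = [[-2, 5], [1, -3]]  ->  [[-8, 21], [11, -29]]
... * rho(b) = [[1, 0], [1, 1]]  ->  [[13, 21], [-18, -29]]
... * rho(a) = [[1, -2], [-2, 5]]  ->  [[-29, 79], [40, -109]]
... * rho(c^-1) = [[-3, -5], [-1, -2]]  ->  [[8, -13], [-11, 18]]
... * rho(a) = [[1, -2], [-2, 5]]  ->  [[34, -81], [-47, 112]]
tr = 34 + 112 = 146

146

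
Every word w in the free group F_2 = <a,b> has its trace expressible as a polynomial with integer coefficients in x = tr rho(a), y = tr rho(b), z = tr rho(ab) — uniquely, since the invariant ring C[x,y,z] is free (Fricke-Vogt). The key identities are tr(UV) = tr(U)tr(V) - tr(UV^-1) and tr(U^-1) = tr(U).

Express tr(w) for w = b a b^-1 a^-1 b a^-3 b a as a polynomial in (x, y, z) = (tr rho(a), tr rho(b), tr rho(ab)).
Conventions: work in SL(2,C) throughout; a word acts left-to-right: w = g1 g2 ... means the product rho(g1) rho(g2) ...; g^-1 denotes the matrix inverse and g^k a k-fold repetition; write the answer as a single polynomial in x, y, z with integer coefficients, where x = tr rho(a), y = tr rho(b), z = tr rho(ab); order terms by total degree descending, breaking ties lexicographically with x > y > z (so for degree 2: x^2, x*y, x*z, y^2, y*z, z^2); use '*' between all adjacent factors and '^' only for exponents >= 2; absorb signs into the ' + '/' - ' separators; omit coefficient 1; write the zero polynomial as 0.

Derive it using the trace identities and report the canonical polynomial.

and tr(b a b) = tr(b)*tr(a b) - tr(a) = y*z - x
next, tr(b a b a) = tr(a b)*tr(a b) - tr(1)   [split at repeated a] = z^2 - 2
next, tr(b a b a^-1) = tr(b a b)*tr(a) - tr(b a b a) = x*y*z - x^2 - z^2 + 2
next, tr(a^-2 b a b) = tr(b a b a^-1)*tr(a) - tr(b a b) = x^2*y*z - x^3 - x*z^2 - y*z + 3*x
next, tr(a b a) = tr(a)*tr(b a) - tr(b) = x*z - y
next, tr(b^2 a b a) = tr(b)*tr(a b a b) - tr(a b a) = y*z^2 - x*z - y
tr(b^2 a b) = tr(b)*tr(b a b) - tr(b a) = y^2*z - x*y - z
tr(a b^2 a b a) = tr(a)*tr(b^2 a b a) - tr(b^2 a b) = x*y*z^2 - x^2*z - y^2*z + z
tr(a b a b a b) = tr(b a)*tr(b a b a) - tr(b^-1 a^-1)   [split at repeated b] = z^3 - 3*z
tr(a b a b a) = tr(a)*tr(b a b a) - tr(b a b) = x*z^2 - y*z - x
tr(a b^2 a b a b) = tr(b)*tr(a b a b a b) - tr(a b a b a) = y*z^3 - x*z^2 - 2*y*z + x
tr(b a b a b^-1 a b) = tr(a b^2 a b a)*tr(b) - tr(a b^2 a b a b) = x*y^2*z^2 - x^2*y*z - y^3*z - y*z^3 + x*z^2 + 3*y*z - x
next, tr(a b a b a b a) = tr(a)*tr(b a b a b a) - tr(b a b a b) = x*z^3 - y*z^2 - 2*x*z + y
tr(a b a b a b a b) = tr(b a b a)*tr(b a b a) - tr(1)   [split at repeated b] = z^4 - 4*z^2 + 2
and tr(b a b a b^-1 a b a) = tr(a b a b a b a)*tr(b) - tr(a b a b a b a b) = x*y*z^3 - y^2*z^2 - z^4 - 2*x*y*z + y^2 + 4*z^2 - 2
and tr(b a b a b^-1 a b a^-1) = tr(b a b a b^-1 a b)*tr(a) - tr(b a b a b^-1 a b a) = x^2*y^2*z^2 - x^3*y*z - x*y^3*z - 2*x*y*z^3 + x^2*z^2 + y^2*z^2 + z^4 + 5*x*y*z - x^2 - y^2 - 4*z^2 + 2
tr(a^-2 b a b a b^-1 a b) = tr(b a b a b^-1 a b a^-1)*tr(a) - tr(b a b a b^-1 a b) = x^3*y^2*z^2 - x^4*y*z - x^2*y^3*z - 2*x^2*y*z^3 + x^3*z^2 + x*z^4 + 6*x^2*y*z + y^3*z + y*z^3 - x^3 - x*y^2 - 5*x*z^2 - 3*y*z + 3*x
tr(b a^-3 b a b a b^-1 a) = tr(a^-2 b a b a b^-1 a b)*tr(a) - tr(a^-2 b a b a b^-1 a b a) = x^4*y^2*z^2 - x^5*y*z - x^3*y^3*z - 2*x^3*y*z^3 + x^4*z^2 - x^2*y^2*z^2 + x^2*z^4 + 7*x^3*y*z + 2*x*y^3*z + 3*x*y*z^3 - x^4 - x^2*y^2 - 6*x^2*z^2 - y^2*z^2 - z^4 - 8*x*y*z + 4*x^2 + y^2 + 4*z^2 - 2
tr(b a b^-1 a^-1 b a^-3 b a) = tr(b a^-3 b a b a b^-1)*tr(a) - tr(b a^-3 b a b a b^-1 a) = -x^4*y^2*z^2 + x^5*y*z + x^3*y^3*z + 2*x^3*y*z^3 - x^4*z^2 + x^2*y^2*z^2 - x^2*z^4 - 6*x^3*y*z - 2*x*y^3*z - 3*x*y*z^3 + x^2*y^2 + 5*x^2*z^2 + y^2*z^2 + z^4 + 7*x*y*z - x^2 - y^2 - 4*z^2 + 2

-x^4*y^2*z^2 + x^5*y*z + x^3*y^3*z + 2*x^3*y*z^3 - x^4*z^2 + x^2*y^2*z^2 - x^2*z^4 - 6*x^3*y*z - 2*x*y^3*z - 3*x*y*z^3 + x^2*y^2 + 5*x^2*z^2 + y^2*z^2 + z^4 + 7*x*y*z - x^2 - y^2 - 4*z^2 + 2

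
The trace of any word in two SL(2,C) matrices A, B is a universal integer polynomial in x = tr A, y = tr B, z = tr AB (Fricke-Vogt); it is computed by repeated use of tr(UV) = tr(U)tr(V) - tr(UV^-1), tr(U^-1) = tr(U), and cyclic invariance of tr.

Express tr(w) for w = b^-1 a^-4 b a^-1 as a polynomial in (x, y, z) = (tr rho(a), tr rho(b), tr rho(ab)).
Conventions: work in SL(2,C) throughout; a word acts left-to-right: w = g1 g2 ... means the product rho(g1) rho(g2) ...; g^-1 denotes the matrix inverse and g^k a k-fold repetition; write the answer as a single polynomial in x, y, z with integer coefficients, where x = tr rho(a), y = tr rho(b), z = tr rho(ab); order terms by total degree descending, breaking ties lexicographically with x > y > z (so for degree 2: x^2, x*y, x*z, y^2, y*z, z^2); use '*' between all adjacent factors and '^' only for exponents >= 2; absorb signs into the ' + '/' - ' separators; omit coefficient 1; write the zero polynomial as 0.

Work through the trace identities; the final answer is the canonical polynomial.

x^4*y*z - x^3*y^2 - x^3*z^2 - 2*x^2*y*z + x^3 + 2*x*y^2 + 2*x*z^2 - 3*x

reduce: tr(b a^-1) = tr(b)*tr(a) - tr(b a) = x*y - z
tr(a^-1 b a^-1) = tr(b a^-1)*tr(a) - tr(b) = x^2*y - x*z - y
so tr(b a^-3) = tr(a^-1 b a^-1)*tr(a) - tr(a^-1 b) = x^3*y - x^2*z - 2*x*y + z
so tr(a^-3 b a^-1) = tr(b a^-3)*tr(a) - tr(b a^-2) = x^4*y - x^3*z - 3*x^2*y + 2*x*z + y
reduce: tr(b^2) = tr(b)*tr(b) - tr(1) = y^2 - 2
tr(b^2 a) = tr(b)*tr(a b) - tr(a) = y*z - x
reduce: tr(a^-1 b^2) = tr(b^2)*tr(a) - tr(b^2 a) = x*y^2 - y*z - x
tr(b a^-2 b) = tr(a^-1 b^2)*tr(a) - tr(a^-1 b^2 a) = x^2*y^2 - x*y*z - x^2 - y^2 + 2
tr(b a b a) = tr(a b)*tr(a b) - tr(1) = z^2 - 2
tr(b a b a^-1) = tr(b a b)*tr(a) - tr(b a b a) = x*y*z - x^2 - z^2 + 2
tr(b a^-2 b a) = tr(b a b a^-1)*tr(a) - tr(b a b) = x^2*y*z - x^3 - x*z^2 - y*z + 3*x
so tr(a^-2 b a^-1 b) = tr(b a^-2 b)*tr(a) - tr(b a^-2 b a) = x^3*y^2 - 2*x^2*y*z - x*y^2 + x*z^2 + y*z - x
tr(a^-1 b a^-1 b) = tr(b a^-1 b)*tr(a) - tr(b a^-1 b a) = x^2*y^2 - 2*x*y*z + z^2 - 2
reduce: tr(a^-3 b a^-1 b) = tr(a^-2 b a^-1 b)*tr(a) - tr(a^-2 b a^-1 b a) = x^4*y^2 - 2*x^3*y*z - 2*x^2*y^2 + x^2*z^2 + 3*x*y*z - x^2 - z^2 + 2
reduce: tr(a^-2 b a^-1 b^-1 a^-1) = tr(a^-3 b a^-1)*tr(b) - tr(a^-3 b a^-1 b) = x^3*y*z - x^2*y^2 - x^2*z^2 - x*y*z + x^2 + y^2 + z^2 - 2
tr(a^-2 b a^-1 b^-1) = tr(a^-2 b a^-1)*tr(b) - tr(a^-2 b a^-1 b) = x^2*y*z - x*y^2 - x*z^2 + x
tr(b^-1 a^-4 b a^-1) = tr(a^-2 b a^-1 b^-1 a^-1)*tr(a) - tr(a^-2 b a^-1 b^-1) = x^4*y*z - x^3*y^2 - x^3*z^2 - 2*x^2*y*z + x^3 + 2*x*y^2 + 2*x*z^2 - 3*x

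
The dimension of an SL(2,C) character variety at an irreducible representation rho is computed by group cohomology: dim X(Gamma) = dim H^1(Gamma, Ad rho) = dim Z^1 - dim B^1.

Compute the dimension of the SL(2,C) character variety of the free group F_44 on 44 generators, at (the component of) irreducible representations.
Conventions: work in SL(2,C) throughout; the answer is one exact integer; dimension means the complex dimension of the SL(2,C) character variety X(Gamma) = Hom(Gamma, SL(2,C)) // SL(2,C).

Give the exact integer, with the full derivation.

Here Gamma is free of rank 44 — no relator constrains a cocycle.
A cocycle picks one sl_2 vector per generator freely, giving dim Z^1 = 3*44 = 132.
dim B^1 = 3: the coboundary map is injective because an irreducible image has centralizer 0 in sl_2.
dim H^1 = 132 - 3 = 129, which is dim X.

129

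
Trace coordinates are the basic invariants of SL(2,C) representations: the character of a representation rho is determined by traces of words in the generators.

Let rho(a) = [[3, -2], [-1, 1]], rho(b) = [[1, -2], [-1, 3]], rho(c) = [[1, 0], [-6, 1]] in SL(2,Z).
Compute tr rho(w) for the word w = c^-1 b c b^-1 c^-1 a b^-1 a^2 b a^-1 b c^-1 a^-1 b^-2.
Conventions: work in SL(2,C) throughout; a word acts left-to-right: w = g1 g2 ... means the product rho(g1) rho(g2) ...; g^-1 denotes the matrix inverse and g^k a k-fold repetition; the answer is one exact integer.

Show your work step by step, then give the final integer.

-134897322

rho(c^-1) = [[1, 0], [6, 1]]
... * rho(b) = [[1, -2], [-1, 3]]  ->  [[1, -2], [5, -9]]
... * rho(c) = [[1, 0], [-6, 1]]  ->  [[13, -2], [59, -9]]
... * rho(b^-1) = [[3, 2], [1, 1]]  ->  [[37, 24], [168, 109]]
... * rho(c^-1) = [[1, 0], [6, 1]]  ->  [[181, 24], [822, 109]]
... * rho(a) = [[3, -2], [-1, 1]]  ->  [[519, -338], [2357, -1535]]
... * rho(b^-1) = [[3, 2], [1, 1]]  ->  [[1219, 700], [5536, 3179]]
... * rho(a) = [[3, -2], [-1, 1]]  ->  [[2957, -1738], [13429, -7893]]
... * rho(a) = [[3, -2], [-1, 1]]  ->  [[10609, -7652], [48180, -34751]]
... * rho(b) = [[1, -2], [-1, 3]]  ->  [[18261, -44174], [82931, -200613]]
... * rho(a^-1) = [[1, 2], [1, 3]]  ->  [[-25913, -96000], [-117682, -435977]]
... * rho(b) = [[1, -2], [-1, 3]]  ->  [[70087, -236174], [318295, -1072567]]
... * rho(c^-1) = [[1, 0], [6, 1]]  ->  [[-1346957, -236174], [-6117107, -1072567]]
... * rho(a^-1) = [[1, 2], [1, 3]]  ->  [[-1583131, -3402436], [-7189674, -15451915]]
... * rho(b^-1) = [[3, 2], [1, 1]]  ->  [[-8151829, -6568698], [-37020937, -29831263]]
... * rho(b^-1) = [[3, 2], [1, 1]]  ->  [[-31024185, -22872356], [-140894074, -103873137]]
tr = -31024185 + -103873137 = -134897322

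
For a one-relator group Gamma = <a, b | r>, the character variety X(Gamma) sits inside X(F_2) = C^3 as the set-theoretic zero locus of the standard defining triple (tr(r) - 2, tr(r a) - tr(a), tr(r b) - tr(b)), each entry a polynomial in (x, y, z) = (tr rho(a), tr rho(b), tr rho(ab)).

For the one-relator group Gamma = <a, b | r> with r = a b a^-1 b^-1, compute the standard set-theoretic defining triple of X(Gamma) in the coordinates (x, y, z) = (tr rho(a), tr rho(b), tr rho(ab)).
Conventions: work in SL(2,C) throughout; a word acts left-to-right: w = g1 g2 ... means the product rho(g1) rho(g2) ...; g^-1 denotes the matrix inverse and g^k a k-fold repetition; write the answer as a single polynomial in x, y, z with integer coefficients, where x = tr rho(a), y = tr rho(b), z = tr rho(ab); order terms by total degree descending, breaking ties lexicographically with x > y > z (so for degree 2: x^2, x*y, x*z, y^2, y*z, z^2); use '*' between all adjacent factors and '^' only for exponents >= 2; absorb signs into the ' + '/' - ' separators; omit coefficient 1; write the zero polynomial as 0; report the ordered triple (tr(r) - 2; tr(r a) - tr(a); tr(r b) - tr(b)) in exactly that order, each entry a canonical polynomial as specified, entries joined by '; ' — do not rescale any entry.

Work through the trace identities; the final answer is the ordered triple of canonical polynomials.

and trace(a b a) = trace(a)*trace(b a) - trace(b) = x*z - y
next, trace(a b a b) = trace(a b)*trace(a b) - trace(1)   [split at repeated a] = z^2 - 2
and trace(b^-1 a b a) = trace(a b a)*trace(b) - trace(a b a b) = x*y*z - y^2 - z^2 + 2
trace(a b a^-1 b^-1) = trace(b^-1 a b)*trace(a) - trace(b^-1 a b a) = -x*y*z + x^2 + y^2 + z^2 - 2
trace(a^2) = trace(a)*trace(a) - trace(1)  (reduce the a square) = x^2 - 2
trace(b a^2 b) = trace(b)*trace(a^2 b) - trace(a^2)  (reduce the b square) = x*y*z - x^2 - y^2 + 2
trace(b a b) = trace(b)*trace(a b) - trace(a)  (reduce the b square) = y*z - x
and trace(b a^2 b a) = trace(a)*trace(b a b a) - trace(b a b)  (reduce the a square) = x*z^2 - y*z - x
trace(a^2 b a^-1 b) = trace(b a^2 b)*trace(a) - trace(b a^2 b a)  (eliminate a^-1) = x^2*y*z - x^3 - x*y^2 - x*z^2 + y*z + 3*x
next, trace(a b a^-1 b^-1 a) = trace(a^2 b a^-1)*trace(b) - trace(a^2 b a^-1 b)  (eliminate b^-1) = -x^2*y*z + x^3 + x*y^2 + x*z^2 - 3*x
assemble the triple (trace(r) - 2; trace(r a) - x; trace(r b) - y)

-x*y*z + x^2 + y^2 + z^2 - 4; -x^2*y*z + x^3 + x*y^2 + x*z^2 - 4*x; 0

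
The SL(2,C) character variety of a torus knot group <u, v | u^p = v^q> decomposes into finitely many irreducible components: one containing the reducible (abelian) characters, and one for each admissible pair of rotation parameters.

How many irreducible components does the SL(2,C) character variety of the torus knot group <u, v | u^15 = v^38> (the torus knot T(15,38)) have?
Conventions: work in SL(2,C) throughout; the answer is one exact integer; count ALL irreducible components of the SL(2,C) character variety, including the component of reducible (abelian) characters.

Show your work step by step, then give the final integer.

260

Gamma = < u, v | u^15 = v^38 > (torus knot T(15,38)); the central element u^15 = v^38 acts as +I or -I in any irreducible SL(2,C) representation.
On an irreducible component, tr(u) is locked at 2*cos(pi*alpha/15) for some alpha in 1..14, and tr(v) at 2*cos(pi*beta/38) for some beta in 1..37.
u^15 = (-1)^alpha I and v^38 = (-1)^beta I must agree, so alpha and beta have equal parity.
Enumerate parity-matched pairs: 7*19 odd-odd plus 7*18 even-even gives 259.
That is 259 components of irreducible characters, and with the reducible (abelian) component the total is 260.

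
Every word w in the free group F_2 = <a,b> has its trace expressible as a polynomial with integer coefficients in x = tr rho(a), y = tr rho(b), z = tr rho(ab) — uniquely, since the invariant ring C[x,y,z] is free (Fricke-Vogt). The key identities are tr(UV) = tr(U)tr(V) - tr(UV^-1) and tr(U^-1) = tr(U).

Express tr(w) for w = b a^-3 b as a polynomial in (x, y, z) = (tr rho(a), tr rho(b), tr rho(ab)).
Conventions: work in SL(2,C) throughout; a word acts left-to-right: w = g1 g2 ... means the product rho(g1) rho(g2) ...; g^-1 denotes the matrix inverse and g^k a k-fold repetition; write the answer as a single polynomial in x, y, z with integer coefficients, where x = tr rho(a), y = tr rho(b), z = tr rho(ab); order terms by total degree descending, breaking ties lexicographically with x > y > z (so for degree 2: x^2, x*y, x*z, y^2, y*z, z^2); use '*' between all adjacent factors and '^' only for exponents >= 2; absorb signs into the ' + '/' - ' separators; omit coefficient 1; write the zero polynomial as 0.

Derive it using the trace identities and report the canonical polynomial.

x^3*y^2 - x^2*y*z - x^3 - 2*x*y^2 + y*z + 3*x

so tr(b^2) = tr(b) * tr(b) - tr(1) = y^2 - 2
tr(b^2 a) = tr(b) * tr(a b) - tr(a) = y*z - x
so tr(a^-1 b^2) = tr(b^2) * tr(a) - tr(b^2 a) = x*y^2 - y*z - x
reduce: tr(a^-2 b^2) = tr(a^-1 b^2) * tr(a) - tr(a^-1 b^2 a) = x^2*y^2 - x*y*z - x^2 - y^2 + 2
so tr(b a^-3 b) = tr(a^-2 b^2) * tr(a) - tr(a^-2 b^2 a) = x^3*y^2 - x^2*y*z - x^3 - 2*x*y^2 + y*z + 3*x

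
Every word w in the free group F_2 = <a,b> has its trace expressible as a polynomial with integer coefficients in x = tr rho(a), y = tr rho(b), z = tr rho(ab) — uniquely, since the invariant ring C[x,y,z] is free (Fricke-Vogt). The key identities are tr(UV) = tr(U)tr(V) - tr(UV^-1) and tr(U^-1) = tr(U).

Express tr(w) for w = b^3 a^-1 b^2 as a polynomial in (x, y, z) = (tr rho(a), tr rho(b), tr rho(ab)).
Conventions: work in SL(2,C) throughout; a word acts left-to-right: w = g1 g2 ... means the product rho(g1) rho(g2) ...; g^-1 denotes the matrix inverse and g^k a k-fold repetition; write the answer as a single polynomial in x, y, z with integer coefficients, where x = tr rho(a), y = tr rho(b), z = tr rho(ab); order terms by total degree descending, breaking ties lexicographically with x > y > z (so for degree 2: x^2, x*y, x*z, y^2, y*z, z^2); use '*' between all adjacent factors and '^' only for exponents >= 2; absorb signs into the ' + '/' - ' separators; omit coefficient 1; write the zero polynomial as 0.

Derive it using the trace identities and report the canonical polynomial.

x*y^5 - y^4*z - 4*x*y^3 + 3*y^2*z + 3*x*y - z

trace(b^2) = trace(b) * trace(b) - trace(1) = y^2 - 2
trace(b^3) = trace(b) * trace(b^2) - trace(b) = y^3 - 3*y
trace(b^4) = trace(b) * trace(b^3) - trace(b^2) = y^4 - 4*y^2 + 2
trace(b^5) = trace(b) * trace(b^4) - trace(b^3) = y^5 - 5*y^3 + 5*y
trace(a b^2) = trace(b) * trace(a b) - trace(a) = y*z - x
trace(b^2 a b) = trace(b) * trace(a b^2) - trace(a b) = y^2*z - x*y - z
trace(b^2 a b^2) = trace(b) * trace(b^2 a b) - trace(b^2 a) = y^3*z - x*y^2 - 2*y*z + x
trace(b^5 a) = trace(b) * trace(b^2 a b^2) - trace(b^2 a b) = y^4*z - x*y^3 - 3*y^2*z + 2*x*y + z
trace(b^3 a^-1 b^2) = trace(b^5) * trace(a) - trace(b^5 a) = x*y^5 - y^4*z - 4*x*y^3 + 3*y^2*z + 3*x*y - z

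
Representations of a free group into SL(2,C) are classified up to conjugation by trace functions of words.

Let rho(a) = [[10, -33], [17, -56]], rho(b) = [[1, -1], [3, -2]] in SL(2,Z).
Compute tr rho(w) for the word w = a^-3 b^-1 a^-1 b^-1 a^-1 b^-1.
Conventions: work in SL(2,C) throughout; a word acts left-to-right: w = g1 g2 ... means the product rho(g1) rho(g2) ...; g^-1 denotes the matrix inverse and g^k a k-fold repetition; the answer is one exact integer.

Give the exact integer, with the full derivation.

rho(a^-1) = [[-56, 33], [-17, 10]]
... * rho(a^-1) = [[-56, 33], [-17, 10]]  ->  [[2575, -1518], [782, -461]]
... * rho(a^-1) = [[-56, 33], [-17, 10]]  ->  [[-118394, 69795], [-35955, 21196]]
... * rho(b^-1) = [[-2, 1], [-3, 1]]  ->  [[27403, -48599], [8322, -14759]]
... * rho(a^-1) = [[-56, 33], [-17, 10]]  ->  [[-708385, 418309], [-215129, 127036]]
... * rho(b^-1) = [[-2, 1], [-3, 1]]  ->  [[161843, -290076], [49150, -88093]]
... * rho(a^-1) = [[-56, 33], [-17, 10]]  ->  [[-4131916, 2440059], [-1254819, 741020]]
... * rho(b^-1) = [[-2, 1], [-3, 1]]  ->  [[943655, -1691857], [286578, -513799]]
tr = 943655 + -513799 = 429856

429856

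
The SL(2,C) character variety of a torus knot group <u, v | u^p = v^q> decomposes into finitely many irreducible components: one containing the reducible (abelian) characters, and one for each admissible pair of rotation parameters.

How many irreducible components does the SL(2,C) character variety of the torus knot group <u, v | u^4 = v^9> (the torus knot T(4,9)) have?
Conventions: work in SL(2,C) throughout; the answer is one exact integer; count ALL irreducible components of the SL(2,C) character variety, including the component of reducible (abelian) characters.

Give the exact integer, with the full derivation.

In the torus knot group T(4,9), u^4 = v^9 is central, so an irreducible representation sends it to +I or -I (Schur).
This locks tr(u) to 2*cos(pi*alpha/4), alpha in 1..3, and tr(v) to 2*cos(pi*beta/9), beta in 1..8, on each component of irreducible characters.
Consistency of u^4 = (-1)^alpha I with v^9 = (-1)^beta I forces alpha = beta (mod 2).
Enumerate parity-matched pairs: 2*4 odd-odd plus 1*4 even-even gives 12.
components with irreducible characters: 12; plus the single component of reducible (abelian) characters: total 13.

13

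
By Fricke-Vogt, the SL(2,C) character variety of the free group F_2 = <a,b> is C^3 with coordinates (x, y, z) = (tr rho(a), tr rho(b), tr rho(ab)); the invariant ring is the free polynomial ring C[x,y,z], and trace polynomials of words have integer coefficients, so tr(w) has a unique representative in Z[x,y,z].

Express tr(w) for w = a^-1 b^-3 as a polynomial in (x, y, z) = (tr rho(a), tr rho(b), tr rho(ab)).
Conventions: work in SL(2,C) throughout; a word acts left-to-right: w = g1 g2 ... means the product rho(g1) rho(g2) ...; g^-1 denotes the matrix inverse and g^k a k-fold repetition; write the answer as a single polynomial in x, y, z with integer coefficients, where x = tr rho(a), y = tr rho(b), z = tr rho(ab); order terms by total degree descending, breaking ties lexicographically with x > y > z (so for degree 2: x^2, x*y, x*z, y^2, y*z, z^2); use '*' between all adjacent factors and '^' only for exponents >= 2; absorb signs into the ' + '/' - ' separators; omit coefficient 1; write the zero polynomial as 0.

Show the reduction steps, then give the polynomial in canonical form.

trace(a^-1) = trace(a) = x
so trace(a^-1 b) = trace(b)*trace(a) - trace(b a)  (eliminate a^-1) = x*y - z
reduce: trace(a^-1 b^-1) = trace(a^-1)*trace(b) - trace(a^-1 b)  (eliminate b^-1) = z
so trace(a^-1 b^-2) = trace(a^-1 b^-1)*trace(b) - trace(a^-1)  (eliminate b^-1) = y*z - x
trace(a^-1 b^-3) = trace(a^-1 b^-2)*trace(b) - trace(a^-1 b^-1)  (eliminate b^-1) = y^2*z - x*y - z

y^2*z - x*y - z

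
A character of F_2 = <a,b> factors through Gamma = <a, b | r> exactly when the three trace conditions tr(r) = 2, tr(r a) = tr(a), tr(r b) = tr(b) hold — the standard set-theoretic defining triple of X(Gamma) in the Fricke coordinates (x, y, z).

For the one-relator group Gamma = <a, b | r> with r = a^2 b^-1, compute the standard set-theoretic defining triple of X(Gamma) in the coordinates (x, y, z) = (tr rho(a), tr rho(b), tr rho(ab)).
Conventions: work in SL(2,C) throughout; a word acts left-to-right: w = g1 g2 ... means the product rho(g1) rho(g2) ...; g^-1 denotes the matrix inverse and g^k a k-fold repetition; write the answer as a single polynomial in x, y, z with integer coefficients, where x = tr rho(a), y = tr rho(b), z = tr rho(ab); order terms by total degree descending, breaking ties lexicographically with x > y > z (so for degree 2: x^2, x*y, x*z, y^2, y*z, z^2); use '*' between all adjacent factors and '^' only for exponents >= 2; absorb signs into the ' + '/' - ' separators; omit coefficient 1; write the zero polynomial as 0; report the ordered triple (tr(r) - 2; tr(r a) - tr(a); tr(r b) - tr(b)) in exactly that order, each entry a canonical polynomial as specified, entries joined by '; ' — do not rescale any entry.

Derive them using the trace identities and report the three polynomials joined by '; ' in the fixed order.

tr(a^2) = tr(a) * tr(a) - tr(1) = x^2 - 2
apply: tr(a^2 b) = tr(a) * tr(b a) - tr(b) = x*z - y
tr(a^2 b^-1) = tr(a^2) * tr(b) - tr(a^2 b) = x^2*y - x*z - y
tr(a^3) = tr(a) * tr(a^2) - tr(a) = x^3 - 3*x
tr(a^3 b) = tr(a) * tr(a b a) - tr(a b) = x^2*z - x*y - z
tr(a^2 b^-1 a) = tr(a^3) * tr(b) - tr(a^3 b) = x^3*y - x^2*z - 2*x*y + z
assemble the triple (tr(r) - 2; tr(r a) - x; tr(r b) - y)

x^2*y - x*z - y - 2; x^3*y - x^2*z - 2*x*y - x + z; x^2 - y - 2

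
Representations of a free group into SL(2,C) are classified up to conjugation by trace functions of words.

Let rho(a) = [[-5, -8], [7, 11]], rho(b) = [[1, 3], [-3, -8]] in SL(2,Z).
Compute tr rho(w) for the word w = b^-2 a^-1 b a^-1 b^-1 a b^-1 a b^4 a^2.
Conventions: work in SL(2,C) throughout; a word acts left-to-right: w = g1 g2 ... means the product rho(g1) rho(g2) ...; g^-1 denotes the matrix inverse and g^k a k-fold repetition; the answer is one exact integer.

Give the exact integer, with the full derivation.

rho(b^-1) = [[-8, -3], [3, 1]]
... * rho(b^-1) = [[-8, -3], [3, 1]]  ->  [[55, 21], [-21, -8]]
... * rho(a^-1) = [[11, 8], [-7, -5]]  ->  [[458, 335], [-175, -128]]
... * rho(b) = [[1, 3], [-3, -8]]  ->  [[-547, -1306], [209, 499]]
... * rho(a^-1) = [[11, 8], [-7, -5]]  ->  [[3125, 2154], [-1194, -823]]
... * rho(b^-1) = [[-8, -3], [3, 1]]  ->  [[-18538, -7221], [7083, 2759]]
... * rho(a) = [[-5, -8], [7, 11]]  ->  [[42143, 68873], [-16102, -26315]]
... * rho(b^-1) = [[-8, -3], [3, 1]]  ->  [[-130525, -57556], [49871, 21991]]
... * rho(a) = [[-5, -8], [7, 11]]  ->  [[249733, 411084], [-95418, -157067]]
... * rho(b) = [[1, 3], [-3, -8]]  ->  [[-983519, -2539473], [375783, 970282]]
... * rho(b) = [[1, 3], [-3, -8]]  ->  [[6634900, 17365227], [-2535063, -6634907]]
... * rho(b) = [[1, 3], [-3, -8]]  ->  [[-45460781, -119017116], [17369658, 45474067]]
... * rho(b) = [[1, 3], [-3, -8]]  ->  [[311590567, 815754585], [-119052543, -311683562]]
... * rho(a) = [[-5, -8], [7, 11]]  ->  [[4152329260, 6480575899], [-1586522219, -2476098838]]
... * rho(a) = [[-5, -8], [7, 11]]  ->  [[24602384993, 38067700809], [-9400080771, -14544909466]]
tr = 24602384993 + -14544909466 = 10057475527

10057475527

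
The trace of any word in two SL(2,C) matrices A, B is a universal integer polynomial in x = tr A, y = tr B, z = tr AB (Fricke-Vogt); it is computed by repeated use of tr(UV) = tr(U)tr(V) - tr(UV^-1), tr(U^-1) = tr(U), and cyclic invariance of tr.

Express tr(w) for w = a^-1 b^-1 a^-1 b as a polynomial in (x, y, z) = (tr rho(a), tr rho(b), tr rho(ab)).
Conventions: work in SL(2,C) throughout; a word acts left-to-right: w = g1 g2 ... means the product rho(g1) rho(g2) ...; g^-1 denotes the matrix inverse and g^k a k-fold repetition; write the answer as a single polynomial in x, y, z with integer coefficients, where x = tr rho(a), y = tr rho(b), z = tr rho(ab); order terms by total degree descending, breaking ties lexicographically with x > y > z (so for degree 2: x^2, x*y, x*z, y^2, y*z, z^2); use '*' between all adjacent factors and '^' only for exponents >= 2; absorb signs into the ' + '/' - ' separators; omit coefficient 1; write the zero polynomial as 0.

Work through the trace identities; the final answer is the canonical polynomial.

next, tr(a^-1) = tr(a) = x
and tr(a b a) = tr(a) tr(b a) - tr(b)   [square of a] = x*z - y
next, tr(a b a b) = tr(a b) tr(a b) - tr(1)   [split at a repeated a] = z^2 - 2
next, tr(b^-1 a b a) = tr(a b a) tr(b) - tr(a b a b)   [inverse elimination on b] = x*y*z - y^2 - z^2 + 2
and tr(b a^-1 b^-1 a) = tr(b^-1 a b) tr(a) - tr(b^-1 a b a)   [inverse elimination on a] = -x*y*z + x^2 + y^2 + z^2 - 2
tr(a^-1 b^-1 a^-1 b) = tr(b a^-1 b^-1) tr(a) - tr(b a^-1 b^-1 a)   [inverse elimination on a] = x*y*z - y^2 - z^2 + 2

x*y*z - y^2 - z^2 + 2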